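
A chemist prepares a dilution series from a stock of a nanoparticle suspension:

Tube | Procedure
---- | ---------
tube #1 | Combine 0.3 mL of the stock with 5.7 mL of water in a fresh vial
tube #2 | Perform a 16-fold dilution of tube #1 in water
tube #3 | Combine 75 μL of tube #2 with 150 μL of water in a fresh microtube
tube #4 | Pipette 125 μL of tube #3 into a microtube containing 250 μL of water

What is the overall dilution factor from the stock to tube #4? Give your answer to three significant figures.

Step 1: 0.3 mL + 5.7 mL = 6 mL total → factor 6/0.3 = 20
Step 2: 16-fold → factor 16
Step 3: 75 μL + 150 μL = 225 μL total → factor 225/75 = 3
Step 4: 125 μL + 250 μL = 375 μL total → factor 375/125 = 3
Overall dilution factor = 20 × 16 × 3 × 3 = 2880

2.88 × 10^3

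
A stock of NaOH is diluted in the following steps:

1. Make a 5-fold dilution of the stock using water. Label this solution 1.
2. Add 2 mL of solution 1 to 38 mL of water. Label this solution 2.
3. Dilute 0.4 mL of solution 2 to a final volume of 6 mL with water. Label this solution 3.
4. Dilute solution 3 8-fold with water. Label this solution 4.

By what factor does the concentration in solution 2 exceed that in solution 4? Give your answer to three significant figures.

120

Step 1: 5-fold → factor 5
Step 2: 2 mL + 38 mL = 40 mL total → factor 40/2 = 20
Step 3: 0.4 mL brought to 6 mL → factor 6/0.4 = 15
Step 4: 8-fold → factor 8
Dilution factor to solution 2 = 100; to solution 4 = 12000
[solution 2]/[solution 4] = (factor to solution 4)/(factor to solution 2) = 12000/100 = 120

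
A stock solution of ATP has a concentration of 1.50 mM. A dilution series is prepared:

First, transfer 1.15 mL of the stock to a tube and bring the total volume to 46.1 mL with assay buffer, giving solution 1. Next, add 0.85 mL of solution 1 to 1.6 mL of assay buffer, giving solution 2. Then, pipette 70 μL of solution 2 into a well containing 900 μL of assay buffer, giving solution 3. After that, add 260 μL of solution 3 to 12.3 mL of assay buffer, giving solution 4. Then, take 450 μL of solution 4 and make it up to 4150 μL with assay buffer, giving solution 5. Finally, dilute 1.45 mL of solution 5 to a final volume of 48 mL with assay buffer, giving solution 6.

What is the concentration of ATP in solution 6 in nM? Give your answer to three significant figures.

0.0635 nM

Step 1: 1.15 mL brought to 46.1 mL → factor 46.1/1.15 = 40.087
Step 2: 0.85 mL + 1.6 mL = 2.45 mL total → factor 2.45/0.85 = 2.8824
Step 3: 70 μL + 900 μL = 970 μL total → factor 970/70 = 13.857
Step 4: 260 μL + 12.3 mL = 12560 μL total → factor 12560/260 = 48.308
Step 5: 450 μL brought to 4150 μL → factor 4150/450 = 9.2222
Step 6: 1.45 mL brought to 48 mL → factor 48/1.45 = 33.103
Overall dilution factor = 40.087 × 2.8824 × 13.857 × 48.308 × 9.2222 × 33.103 = 2.3613 × 10^7
Final = 1.50 mM / 2.3613 × 10^7 = 6.352 × 10^-8 mM = 0.0635 nM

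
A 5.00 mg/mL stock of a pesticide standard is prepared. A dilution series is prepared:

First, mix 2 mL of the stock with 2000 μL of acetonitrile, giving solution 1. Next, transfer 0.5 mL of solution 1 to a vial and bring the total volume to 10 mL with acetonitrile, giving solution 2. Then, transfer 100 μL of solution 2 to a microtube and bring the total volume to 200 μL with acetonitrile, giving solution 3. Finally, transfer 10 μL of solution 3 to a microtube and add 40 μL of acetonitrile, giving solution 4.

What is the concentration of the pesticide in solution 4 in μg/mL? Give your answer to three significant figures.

12.5 μg/mL

Step 1: 2 mL + 2000 μL = 4 mL total → factor 4/2 = 2
Step 2: 0.5 mL brought to 10 mL → factor 10/0.5 = 20
Step 3: 100 μL brought to 200 μL → factor 200/100 = 2
Step 4: 10 μL + 40 μL = 50 μL total → factor 50/10 = 5
Overall dilution factor = 2 × 20 × 2 × 5 = 400
Final = 5.00 mg/mL / 400 = 0.01250 mg/mL = 12.5 μg/mL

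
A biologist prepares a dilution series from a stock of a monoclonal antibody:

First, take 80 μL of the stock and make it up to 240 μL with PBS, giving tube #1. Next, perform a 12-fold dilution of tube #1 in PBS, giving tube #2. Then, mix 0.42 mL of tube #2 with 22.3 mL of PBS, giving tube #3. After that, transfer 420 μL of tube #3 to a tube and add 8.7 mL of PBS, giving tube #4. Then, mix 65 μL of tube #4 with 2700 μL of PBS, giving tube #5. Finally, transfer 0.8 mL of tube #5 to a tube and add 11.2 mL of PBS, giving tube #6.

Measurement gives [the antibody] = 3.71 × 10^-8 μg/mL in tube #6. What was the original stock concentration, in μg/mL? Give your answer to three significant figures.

1.00 μg/mL

Step 1: 80 μL brought to 240 μL → factor 240/80 = 3
Step 2: 12-fold → factor 12
Step 3: 0.42 mL + 22.3 mL = 22.72 mL total → factor 22.72/0.42 = 54.095
Step 4: 420 μL + 8.7 mL = 9120 μL total → factor 9120/420 = 21.714
Step 5: 65 μL + 2700 μL = 2765 μL total → factor 2765/65 = 42.538
Step 6: 0.8 mL + 11.2 mL = 12 mL total → factor 12/0.8 = 15
Overall dilution factor = 3 × 12 × 54.095 × 21.714 × 42.538 × 15 = 2.6982 × 10^7
Stock = 3.71 × 10^-8 μg/mL × 2.6982 × 10^7 = 1.00 μg/mL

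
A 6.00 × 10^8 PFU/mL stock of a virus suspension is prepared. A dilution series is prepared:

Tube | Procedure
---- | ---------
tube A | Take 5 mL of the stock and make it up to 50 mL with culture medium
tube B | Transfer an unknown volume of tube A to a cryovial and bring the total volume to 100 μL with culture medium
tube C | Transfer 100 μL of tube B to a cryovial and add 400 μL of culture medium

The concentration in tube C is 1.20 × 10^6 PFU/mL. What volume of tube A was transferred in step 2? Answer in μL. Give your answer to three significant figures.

10.0 μL

Step 1: 5 mL brought to 50 mL → factor 50/5 = 10
Step 2: v brought to 100 μL → factor = 100 μL/v
Step 3: 100 μL + 400 μL = 500 μL total → factor 500/100 = 5
Product of known-step factors = 50
Overall factor = 6.00 × 10^8 PFU/mL / (1.20 × 10^6 PFU/mL) = 500
Step-2 factor = 500 / 50 = 10
v = 100 μL / 10 = 10.0 μL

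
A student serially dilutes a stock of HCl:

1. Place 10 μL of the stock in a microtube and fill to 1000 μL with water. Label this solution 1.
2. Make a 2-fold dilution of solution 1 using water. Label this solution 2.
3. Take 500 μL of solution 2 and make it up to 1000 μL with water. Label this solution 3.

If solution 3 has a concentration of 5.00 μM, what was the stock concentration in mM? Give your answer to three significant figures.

2.00 mM

Step 1: 10 μL brought to 1000 μL → factor 1000/10 = 100
Step 2: 2-fold → factor 2
Step 3: 500 μL brought to 1000 μL → factor 1000/500 = 2
Overall dilution factor = 100 × 2 × 2 = 400
Stock = 5.00 μM × 400 = 2000 μM = 2.00 mM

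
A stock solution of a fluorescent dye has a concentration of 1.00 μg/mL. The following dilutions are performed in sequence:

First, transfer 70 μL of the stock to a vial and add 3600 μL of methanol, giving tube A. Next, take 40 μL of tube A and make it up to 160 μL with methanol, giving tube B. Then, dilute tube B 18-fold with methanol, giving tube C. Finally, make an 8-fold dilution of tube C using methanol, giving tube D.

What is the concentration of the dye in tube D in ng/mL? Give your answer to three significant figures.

0.0331 ng/mL

Step 1: 70 μL + 3600 μL = 3670 μL total → factor 3670/70 = 52.429
Step 2: 40 μL brought to 160 μL → factor 160/40 = 4
Step 3: 18-fold → factor 18
Step 4: 8-fold → factor 8
Overall dilution factor = 52.429 × 4 × 18 × 8 = 30199
Final = 1.00 μg/mL / 30199 = 3.311 × 10^-5 μg/mL = 0.0331 ng/mL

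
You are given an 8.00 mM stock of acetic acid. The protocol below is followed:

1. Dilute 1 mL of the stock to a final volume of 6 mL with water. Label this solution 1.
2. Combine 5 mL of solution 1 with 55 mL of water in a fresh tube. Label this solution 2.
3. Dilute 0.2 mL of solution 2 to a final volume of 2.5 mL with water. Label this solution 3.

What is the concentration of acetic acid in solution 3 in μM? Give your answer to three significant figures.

Step 1: 1 mL brought to 6 mL → factor 6/1 = 6
Step 2: 5 mL + 55 mL = 60 mL total → factor 60/5 = 12
Step 3: 0.2 mL brought to 2.5 mL → factor 2.5/0.2 = 12.5
Overall dilution factor = 6 × 12 × 12.5 = 900
Final = 8.00 mM / 900 = 0.008889 mM = 8.89 μM

8.89 μM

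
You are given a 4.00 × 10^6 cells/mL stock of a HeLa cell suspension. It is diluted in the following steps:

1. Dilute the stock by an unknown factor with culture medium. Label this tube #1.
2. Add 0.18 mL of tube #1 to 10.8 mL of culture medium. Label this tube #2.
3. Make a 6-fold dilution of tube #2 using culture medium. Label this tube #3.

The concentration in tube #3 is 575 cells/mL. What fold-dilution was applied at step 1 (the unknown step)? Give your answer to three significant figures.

Step 1: unknown factor x
Step 2: 0.18 mL + 10.8 mL = 10.98 mL total → factor 10.98/0.18 = 61
Step 3: 6-fold → factor 6
Product of known-step factors = 366
Overall factor = 4.00 × 10^6 cells/mL / (575 cells/mL) = 6956.5
x = 6956.5 / 366 = 19.0

19.0-fold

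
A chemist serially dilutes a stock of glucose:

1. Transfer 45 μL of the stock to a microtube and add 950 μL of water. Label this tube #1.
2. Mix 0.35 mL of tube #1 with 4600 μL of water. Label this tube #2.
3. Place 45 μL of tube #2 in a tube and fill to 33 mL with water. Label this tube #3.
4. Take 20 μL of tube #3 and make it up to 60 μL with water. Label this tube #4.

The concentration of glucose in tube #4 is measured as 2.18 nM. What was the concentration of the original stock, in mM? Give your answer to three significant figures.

Step 1: 45 μL + 950 μL = 995 μL total → factor 995/45 = 22.111
Step 2: 0.35 mL + 4600 μL = 4.95 mL total → factor 4.95/0.35 = 14.143
Step 3: 45 μL brought to 33 mL → factor 33000/45 = 733.33
Step 4: 20 μL brought to 60 μL → factor 60/20 = 3
Overall dilution factor = 22.111 × 14.143 × 733.33 × 3 = 6.8797 × 10^5
Stock = 2.18 nM × 6.8797 × 10^5 = 1.500 × 10^6 nM = 1.50 mM

1.50 mM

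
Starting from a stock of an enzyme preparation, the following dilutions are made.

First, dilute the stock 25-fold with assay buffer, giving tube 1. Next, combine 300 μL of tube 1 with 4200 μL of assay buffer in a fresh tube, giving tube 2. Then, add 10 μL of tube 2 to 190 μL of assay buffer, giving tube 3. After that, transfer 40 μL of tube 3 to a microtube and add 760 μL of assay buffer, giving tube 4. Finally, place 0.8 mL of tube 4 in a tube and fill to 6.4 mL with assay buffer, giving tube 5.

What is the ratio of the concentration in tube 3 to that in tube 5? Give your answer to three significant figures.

Step 1: 25-fold → factor 25
Step 2: 300 μL + 4200 μL = 4500 μL total → factor 4500/300 = 15
Step 3: 10 μL + 190 μL = 200 μL total → factor 200/10 = 20
Step 4: 40 μL + 760 μL = 800 μL total → factor 800/40 = 20
Step 5: 0.8 mL brought to 6.4 mL → factor 6.4/0.8 = 8
Dilution factor to tube 3 = 7500; to tube 5 = 1.2 × 10^6
[tube 3]/[tube 5] = (factor to tube 5)/(factor to tube 3) = 1.2 × 10^6/7500 = 160

160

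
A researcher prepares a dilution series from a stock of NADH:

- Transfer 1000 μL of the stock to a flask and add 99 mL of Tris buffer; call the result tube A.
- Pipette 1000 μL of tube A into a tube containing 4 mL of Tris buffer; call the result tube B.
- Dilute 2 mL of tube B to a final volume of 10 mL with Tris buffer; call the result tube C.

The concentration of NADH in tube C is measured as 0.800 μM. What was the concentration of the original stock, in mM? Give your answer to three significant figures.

2.00 mM

Step 1: 1000 μL + 99 mL = 1 × 10^5 μL total → factor 1 × 10^5/1000 = 100
Step 2: 1000 μL + 4 mL = 5000 μL total → factor 5000/1000 = 5
Step 3: 2 mL brought to 10 mL → factor 10/2 = 5
Overall dilution factor = 100 × 5 × 5 = 2500
Stock = 0.800 μM × 2500 = 2000 μM = 2.00 mM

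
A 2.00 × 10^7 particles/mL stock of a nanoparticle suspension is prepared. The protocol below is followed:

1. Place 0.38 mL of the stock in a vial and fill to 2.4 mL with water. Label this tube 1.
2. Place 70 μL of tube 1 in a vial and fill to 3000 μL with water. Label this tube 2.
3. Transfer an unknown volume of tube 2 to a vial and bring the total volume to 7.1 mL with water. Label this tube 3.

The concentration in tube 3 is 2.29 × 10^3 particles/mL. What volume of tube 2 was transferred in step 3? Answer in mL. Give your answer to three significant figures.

Step 1: 0.38 mL brought to 2.4 mL → factor 2.4/0.38 = 6.3158
Step 2: 70 μL brought to 3000 μL → factor 3000/70 = 42.857
Step 3: v brought to 7.1 mL → factor = 7.1 mL/v
Product of known-step factors = 270.68
Overall factor = 2.00 × 10^7 particles/mL / (2.29 × 10^3 particles/mL) = 8733.6
Step-3 factor = 8733.6 / 270.68 = 32.266
v = 7.1 mL / 32.266 = 0.220 mL

0.220 mL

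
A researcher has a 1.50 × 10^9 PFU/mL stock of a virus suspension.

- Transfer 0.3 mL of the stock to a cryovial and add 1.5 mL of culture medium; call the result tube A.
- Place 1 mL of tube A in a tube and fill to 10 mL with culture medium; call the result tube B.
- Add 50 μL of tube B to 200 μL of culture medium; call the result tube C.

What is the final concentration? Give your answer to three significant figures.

Step 1: 0.3 mL + 1.5 mL = 1.8 mL total → factor 1.8/0.3 = 6
Step 2: 1 mL brought to 10 mL → factor 10/1 = 10
Step 3: 50 μL + 200 μL = 250 μL total → factor 250/50 = 5
Overall dilution factor = 6 × 10 × 5 = 300
Final = 1.50 × 10^9 PFU/mL / 300 = 5.00 × 10^6 PFU/mL

5.00 × 10^6 PFU/mL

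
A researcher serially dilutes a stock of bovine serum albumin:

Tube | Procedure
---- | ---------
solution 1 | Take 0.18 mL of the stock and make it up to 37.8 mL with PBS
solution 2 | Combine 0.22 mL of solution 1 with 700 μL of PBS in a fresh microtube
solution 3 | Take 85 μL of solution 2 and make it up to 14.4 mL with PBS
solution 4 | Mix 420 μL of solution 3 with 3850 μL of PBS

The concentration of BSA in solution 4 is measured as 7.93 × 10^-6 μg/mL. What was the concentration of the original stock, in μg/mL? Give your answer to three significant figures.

Step 1: 0.18 mL brought to 37.8 mL → factor 37.8/0.18 = 210
Step 2: 0.22 mL + 700 μL = 0.92 mL total → factor 0.92/0.22 = 4.1818
Step 3: 85 μL brought to 14.4 mL → factor 14400/85 = 169.41
Step 4: 420 μL + 3850 μL = 4270 μL total → factor 4270/420 = 10.167
Overall dilution factor = 210 × 4.1818 × 169.41 × 10.167 = 1.5125 × 10^6
Stock = 7.93 × 10^-6 μg/mL × 1.5125 × 10^6 = 12.0 μg/mL

12.0 μg/mL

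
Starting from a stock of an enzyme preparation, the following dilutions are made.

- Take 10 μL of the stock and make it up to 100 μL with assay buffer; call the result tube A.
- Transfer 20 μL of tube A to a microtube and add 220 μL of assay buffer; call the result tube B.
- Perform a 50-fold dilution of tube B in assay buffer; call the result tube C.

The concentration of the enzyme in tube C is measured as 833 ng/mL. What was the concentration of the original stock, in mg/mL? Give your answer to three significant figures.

5.00 mg/mL

Step 1: 10 μL brought to 100 μL → factor 100/10 = 10
Step 2: 20 μL + 220 μL = 240 μL total → factor 240/20 = 12
Step 3: 50-fold → factor 50
Overall dilution factor = 10 × 12 × 50 = 6000
Stock = 833 ng/mL × 6000 = 4.998 × 10^6 ng/mL = 5.00 mg/mL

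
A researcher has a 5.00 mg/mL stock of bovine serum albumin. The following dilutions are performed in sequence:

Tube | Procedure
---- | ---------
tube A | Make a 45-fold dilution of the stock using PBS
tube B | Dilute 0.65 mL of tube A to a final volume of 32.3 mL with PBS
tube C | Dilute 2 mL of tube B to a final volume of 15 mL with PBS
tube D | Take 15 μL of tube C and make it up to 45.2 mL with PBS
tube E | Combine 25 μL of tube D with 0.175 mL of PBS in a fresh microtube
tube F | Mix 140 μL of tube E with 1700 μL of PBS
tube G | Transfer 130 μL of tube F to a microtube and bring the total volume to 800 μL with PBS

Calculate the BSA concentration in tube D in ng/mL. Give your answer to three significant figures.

Step 1: 45-fold → factor 45
Step 2: 0.65 mL brought to 32.3 mL → factor 32.3/0.65 = 49.692
Step 3: 2 mL brought to 15 mL → factor 15/2 = 7.5
Step 4: 15 μL brought to 45.2 mL → factor 45200/15 = 3013.3
Dilution factor through tube D = 45 × 49.692 × 7.5 × 3013.3 = 5.0537 × 10^7
[tube D] = 5.00 mg/mL / 5.0537 × 10^7 = 9.894 × 10^-8 mg/mL = 0.0989 ng/mL

0.0989 ng/mL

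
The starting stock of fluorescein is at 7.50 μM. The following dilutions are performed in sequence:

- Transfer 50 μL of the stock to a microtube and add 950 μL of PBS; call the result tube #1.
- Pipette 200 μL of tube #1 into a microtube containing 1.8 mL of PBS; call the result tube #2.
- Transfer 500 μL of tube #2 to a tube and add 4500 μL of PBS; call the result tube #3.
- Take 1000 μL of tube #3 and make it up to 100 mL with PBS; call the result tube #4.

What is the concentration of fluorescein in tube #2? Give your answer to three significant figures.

0.0375 μM

Step 1: 50 μL + 950 μL = 1000 μL total → factor 1000/50 = 20
Step 2: 200 μL + 1.8 mL = 2000 μL total → factor 2000/200 = 10
Dilution factor through tube #2 = 20 × 10 = 200
[tube #2] = 7.50 μM / 200 = 0.0375 μM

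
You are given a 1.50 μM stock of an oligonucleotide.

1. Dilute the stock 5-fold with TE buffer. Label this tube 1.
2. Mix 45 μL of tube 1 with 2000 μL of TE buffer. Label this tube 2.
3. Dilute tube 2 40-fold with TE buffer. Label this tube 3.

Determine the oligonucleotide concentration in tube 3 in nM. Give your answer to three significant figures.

Step 1: 5-fold → factor 5
Step 2: 45 μL + 2000 μL = 2045 μL total → factor 2045/45 = 45.444
Step 3: 40-fold → factor 40
Overall dilution factor = 5 × 45.444 × 40 = 9088.9
Final = 1.50 μM / 9088.9 = 0.0001650 μM = 0.165 nM

0.165 nM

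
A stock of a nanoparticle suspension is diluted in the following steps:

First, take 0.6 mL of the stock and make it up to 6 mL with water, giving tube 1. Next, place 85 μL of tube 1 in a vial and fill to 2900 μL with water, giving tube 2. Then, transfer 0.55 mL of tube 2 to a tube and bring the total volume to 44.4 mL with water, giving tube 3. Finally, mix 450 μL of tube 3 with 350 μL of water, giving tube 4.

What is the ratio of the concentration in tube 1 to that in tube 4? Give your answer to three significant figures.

Step 1: 0.6 mL brought to 6 mL → factor 6/0.6 = 10
Step 2: 85 μL brought to 2900 μL → factor 2900/85 = 34.118
Step 3: 0.55 mL brought to 44.4 mL → factor 44.4/0.55 = 80.727
Step 4: 450 μL + 350 μL = 800 μL total → factor 800/450 = 1.7778
Dilution factor to tube 1 = 10; to tube 4 = 48964
[tube 1]/[tube 4] = (factor to tube 4)/(factor to tube 1) = 48964/10 = 4.90 × 10^3

4.90 × 10^3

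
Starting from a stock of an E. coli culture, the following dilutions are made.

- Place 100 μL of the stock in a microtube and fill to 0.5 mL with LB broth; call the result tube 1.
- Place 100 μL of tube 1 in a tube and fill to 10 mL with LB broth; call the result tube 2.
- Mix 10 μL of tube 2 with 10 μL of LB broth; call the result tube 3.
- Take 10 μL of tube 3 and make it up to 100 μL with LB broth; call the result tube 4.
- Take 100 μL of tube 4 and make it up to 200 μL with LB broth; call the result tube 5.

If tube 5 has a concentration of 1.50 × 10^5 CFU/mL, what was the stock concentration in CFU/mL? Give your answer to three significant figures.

Step 1: 100 μL brought to 0.5 mL → factor 500/100 = 5
Step 2: 100 μL brought to 10 mL → factor 10000/100 = 100
Step 3: 10 μL + 10 μL = 20 μL total → factor 20/10 = 2
Step 4: 10 μL brought to 100 μL → factor 100/10 = 10
Step 5: 100 μL brought to 200 μL → factor 200/100 = 2
Overall dilution factor = 5 × 100 × 2 × 10 × 2 = 20000
Stock = 1.50 × 10^5 CFU/mL × 20000 = 3.00 × 10^9 CFU/mL

3.00 × 10^9 CFU/mL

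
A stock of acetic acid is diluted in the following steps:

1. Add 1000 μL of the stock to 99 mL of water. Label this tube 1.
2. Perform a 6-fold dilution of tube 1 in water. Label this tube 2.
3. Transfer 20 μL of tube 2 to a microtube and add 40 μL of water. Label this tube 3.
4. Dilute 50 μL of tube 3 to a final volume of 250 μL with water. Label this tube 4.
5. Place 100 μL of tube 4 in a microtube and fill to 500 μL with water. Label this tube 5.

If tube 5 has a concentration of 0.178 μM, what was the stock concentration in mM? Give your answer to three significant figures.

Step 1: 1000 μL + 99 mL = 1 × 10^5 μL total → factor 1 × 10^5/1000 = 100
Step 2: 6-fold → factor 6
Step 3: 20 μL + 40 μL = 60 μL total → factor 60/20 = 3
Step 4: 50 μL brought to 250 μL → factor 250/50 = 5
Step 5: 100 μL brought to 500 μL → factor 500/100 = 5
Overall dilution factor = 100 × 6 × 3 × 5 × 5 = 45000
Stock = 0.178 μM × 45000 = 8010 μM = 8.01 mM

8.01 mM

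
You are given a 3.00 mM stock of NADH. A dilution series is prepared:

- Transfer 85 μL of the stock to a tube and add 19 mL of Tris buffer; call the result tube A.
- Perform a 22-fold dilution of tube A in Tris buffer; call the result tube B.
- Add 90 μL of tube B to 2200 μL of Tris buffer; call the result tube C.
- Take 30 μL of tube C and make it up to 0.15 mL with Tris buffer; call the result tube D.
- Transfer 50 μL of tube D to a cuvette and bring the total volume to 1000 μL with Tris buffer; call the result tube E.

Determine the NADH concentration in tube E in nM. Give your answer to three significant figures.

0.239 nM

Step 1: 85 μL + 19 mL = 19085 μL total → factor 19085/85 = 224.53
Step 2: 22-fold → factor 22
Step 3: 90 μL + 2200 μL = 2290 μL total → factor 2290/90 = 25.444
Step 4: 30 μL brought to 0.15 mL → factor 150/30 = 5
Step 5: 50 μL brought to 1000 μL → factor 1000/50 = 20
Overall dilution factor = 224.53 × 22 × 25.444 × 5 × 20 = 1.2569 × 10^7
Final = 3.00 mM / 1.2569 × 10^7 = 2.387 × 10^-7 mM = 0.239 nM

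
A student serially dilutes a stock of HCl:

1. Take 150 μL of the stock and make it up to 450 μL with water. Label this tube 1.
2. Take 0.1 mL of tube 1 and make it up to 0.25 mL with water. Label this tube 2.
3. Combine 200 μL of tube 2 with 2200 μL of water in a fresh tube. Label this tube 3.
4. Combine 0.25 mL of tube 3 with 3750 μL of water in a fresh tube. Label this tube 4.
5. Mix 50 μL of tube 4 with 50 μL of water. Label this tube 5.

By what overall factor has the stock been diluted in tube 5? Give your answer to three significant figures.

2.88 × 10^3

Step 1: 150 μL brought to 450 μL → factor 450/150 = 3
Step 2: 0.1 mL brought to 0.25 mL → factor 0.25/0.1 = 2.5
Step 3: 200 μL + 2200 μL = 2400 μL total → factor 2400/200 = 12
Step 4: 0.25 mL + 3750 μL = 4 mL total → factor 4/0.25 = 16
Step 5: 50 μL + 50 μL = 100 μL total → factor 100/50 = 2
Overall dilution factor = 3 × 2.5 × 12 × 16 × 2 = 2880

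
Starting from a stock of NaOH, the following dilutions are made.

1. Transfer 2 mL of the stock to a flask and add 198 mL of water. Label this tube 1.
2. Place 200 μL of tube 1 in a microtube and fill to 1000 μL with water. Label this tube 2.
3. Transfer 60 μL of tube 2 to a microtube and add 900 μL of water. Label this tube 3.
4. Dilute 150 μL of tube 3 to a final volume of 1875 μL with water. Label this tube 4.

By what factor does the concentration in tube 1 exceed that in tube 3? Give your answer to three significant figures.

80.0

Step 1: 2 mL + 198 mL = 200 mL total → factor 200/2 = 100
Step 2: 200 μL brought to 1000 μL → factor 1000/200 = 5
Step 3: 60 μL + 900 μL = 960 μL total → factor 960/60 = 16
Dilution factor to tube 1 = 100; to tube 3 = 8000
[tube 1]/[tube 3] = (factor to tube 3)/(factor to tube 1) = 8000/100 = 80.0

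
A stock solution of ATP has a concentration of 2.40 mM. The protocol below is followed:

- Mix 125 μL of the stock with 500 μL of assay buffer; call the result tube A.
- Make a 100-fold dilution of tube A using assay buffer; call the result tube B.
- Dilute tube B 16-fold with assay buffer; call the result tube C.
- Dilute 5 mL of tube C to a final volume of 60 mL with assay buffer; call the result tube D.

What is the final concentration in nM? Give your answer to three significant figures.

Step 1: 125 μL + 500 μL = 625 μL total → factor 625/125 = 5
Step 2: 100-fold → factor 100
Step 3: 16-fold → factor 16
Step 4: 5 mL brought to 60 mL → factor 60/5 = 12
Overall dilution factor = 5 × 100 × 16 × 12 = 96000
Final = 2.40 mM / 96000 = 2.500 × 10^-5 mM = 25.0 nM

25.0 nM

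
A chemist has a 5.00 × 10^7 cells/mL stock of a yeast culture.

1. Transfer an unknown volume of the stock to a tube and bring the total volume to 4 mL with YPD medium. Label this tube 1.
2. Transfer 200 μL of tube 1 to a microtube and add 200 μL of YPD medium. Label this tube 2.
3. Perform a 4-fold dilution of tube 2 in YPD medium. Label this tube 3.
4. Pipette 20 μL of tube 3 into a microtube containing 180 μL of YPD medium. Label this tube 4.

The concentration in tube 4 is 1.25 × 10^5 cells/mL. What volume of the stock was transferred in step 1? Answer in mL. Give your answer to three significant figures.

Step 1: v brought to 4 mL → factor = 4 mL/v
Step 2: 200 μL + 200 μL = 400 μL total → factor 400/200 = 2
Step 3: 4-fold → factor 4
Step 4: 20 μL + 180 μL = 200 μL total → factor 200/20 = 10
Product of known-step factors = 80
Overall factor = 5.00 × 10^7 cells/mL / (1.25 × 10^5 cells/mL) = 400
Step-1 factor = 400 / 80 = 5
v = 4 mL / 5 = 0.800 mL

0.800 mL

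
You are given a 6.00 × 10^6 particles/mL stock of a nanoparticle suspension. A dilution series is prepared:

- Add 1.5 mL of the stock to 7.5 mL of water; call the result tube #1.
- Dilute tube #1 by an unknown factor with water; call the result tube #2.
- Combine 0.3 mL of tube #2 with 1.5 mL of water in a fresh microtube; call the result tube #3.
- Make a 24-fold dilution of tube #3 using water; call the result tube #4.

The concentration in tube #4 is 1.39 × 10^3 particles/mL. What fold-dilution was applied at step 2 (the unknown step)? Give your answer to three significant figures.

5.00-fold

Step 1: 1.5 mL + 7.5 mL = 9 mL total → factor 9/1.5 = 6
Step 2: unknown factor x
Step 3: 0.3 mL + 1.5 mL = 1.8 mL total → factor 1.8/0.3 = 6
Step 4: 24-fold → factor 24
Product of known-step factors = 864
Overall factor = 6.00 × 10^6 particles/mL / (1.39 × 10^3 particles/mL) = 4316.5
x = 4316.5 / 864 = 5.00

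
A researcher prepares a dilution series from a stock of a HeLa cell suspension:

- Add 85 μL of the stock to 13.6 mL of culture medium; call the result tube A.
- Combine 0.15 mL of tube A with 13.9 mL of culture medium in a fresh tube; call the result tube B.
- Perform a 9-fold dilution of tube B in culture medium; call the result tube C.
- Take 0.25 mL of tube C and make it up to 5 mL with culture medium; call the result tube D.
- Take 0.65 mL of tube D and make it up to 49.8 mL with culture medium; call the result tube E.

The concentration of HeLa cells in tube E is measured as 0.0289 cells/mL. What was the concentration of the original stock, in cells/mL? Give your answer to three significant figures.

Step 1: 85 μL + 13.6 mL = 13685 μL total → factor 13685/85 = 161
Step 2: 0.15 mL + 13.9 mL = 14.05 mL total → factor 14.05/0.15 = 93.667
Step 3: 9-fold → factor 9
Step 4: 0.25 mL brought to 5 mL → factor 5/0.25 = 20
Step 5: 0.65 mL brought to 49.8 mL → factor 49.8/0.65 = 76.615
Overall dilution factor = 161 × 93.667 × 9 × 20 × 76.615 = 2.0797 × 10^8
Stock = 0.0289 cells/mL × 2.0797 × 10^8 = 6.01 × 10^6 cells/mL

6.01 × 10^6 cells/mL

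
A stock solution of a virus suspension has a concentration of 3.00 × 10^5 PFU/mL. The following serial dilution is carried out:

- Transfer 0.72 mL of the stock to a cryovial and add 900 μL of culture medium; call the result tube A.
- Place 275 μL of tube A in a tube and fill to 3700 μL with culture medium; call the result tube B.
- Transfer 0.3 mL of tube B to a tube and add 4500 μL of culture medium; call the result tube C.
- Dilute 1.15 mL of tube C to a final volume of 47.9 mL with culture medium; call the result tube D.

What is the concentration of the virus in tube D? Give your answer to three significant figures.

14.9 PFU/mL

Step 1: 0.72 mL + 900 μL = 1.62 mL total → factor 1.62/0.72 = 2.25
Step 2: 275 μL brought to 3700 μL → factor 3700/275 = 13.455
Step 3: 0.3 mL + 4500 μL = 4.8 mL total → factor 4.8/0.3 = 16
Step 4: 1.15 mL brought to 47.9 mL → factor 47.9/1.15 = 41.652
Overall dilution factor = 2.25 × 13.455 × 16 × 41.652 = 20175
Final = 3.00 × 10^5 PFU/mL / 20175 = 14.9 PFU/mL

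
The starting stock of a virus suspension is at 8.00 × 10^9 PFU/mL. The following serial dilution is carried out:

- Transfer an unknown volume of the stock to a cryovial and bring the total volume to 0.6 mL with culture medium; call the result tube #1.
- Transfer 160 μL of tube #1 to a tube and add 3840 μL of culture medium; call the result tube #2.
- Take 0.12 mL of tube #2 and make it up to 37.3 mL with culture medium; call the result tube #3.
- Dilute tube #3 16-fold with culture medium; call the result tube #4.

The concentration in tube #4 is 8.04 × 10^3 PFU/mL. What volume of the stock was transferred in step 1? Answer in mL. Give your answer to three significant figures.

Step 1: v brought to 0.6 mL → factor = 0.6 mL/v
Step 2: 160 μL + 3840 μL = 4000 μL total → factor 4000/160 = 25
Step 3: 0.12 mL brought to 37.3 mL → factor 37.3/0.12 = 310.83
Step 4: 16-fold → factor 16
Product of known-step factors = 1.2433 × 10^5
Overall factor = 8.00 × 10^9 PFU/mL / (8.04 × 10^3 PFU/mL) = 9.9502 × 10^5
Step-1 factor = 9.9502 × 10^5 / 1.2433 × 10^5 = 8.0029
v = 0.6 mL / 8.0029 = 0.0750 mL

0.0750 mL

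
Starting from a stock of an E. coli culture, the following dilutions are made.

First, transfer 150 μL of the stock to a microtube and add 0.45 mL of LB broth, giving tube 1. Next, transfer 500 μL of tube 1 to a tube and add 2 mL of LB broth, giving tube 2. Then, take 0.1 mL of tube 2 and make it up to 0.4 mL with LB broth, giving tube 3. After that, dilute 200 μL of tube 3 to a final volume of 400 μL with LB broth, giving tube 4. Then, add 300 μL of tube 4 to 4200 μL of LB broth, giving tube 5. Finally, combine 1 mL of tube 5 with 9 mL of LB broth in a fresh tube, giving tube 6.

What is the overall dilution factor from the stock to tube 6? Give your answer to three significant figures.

Step 1: 150 μL + 0.45 mL = 600 μL total → factor 600/150 = 4
Step 2: 500 μL + 2 mL = 2500 μL total → factor 2500/500 = 5
Step 3: 0.1 mL brought to 0.4 mL → factor 0.4/0.1 = 4
Step 4: 200 μL brought to 400 μL → factor 400/200 = 2
Step 5: 300 μL + 4200 μL = 4500 μL total → factor 4500/300 = 15
Step 6: 1 mL + 9 mL = 10 mL total → factor 10/1 = 10
Overall dilution factor = 4 × 5 × 4 × 2 × 15 × 10 = 24000

2.40 × 10^4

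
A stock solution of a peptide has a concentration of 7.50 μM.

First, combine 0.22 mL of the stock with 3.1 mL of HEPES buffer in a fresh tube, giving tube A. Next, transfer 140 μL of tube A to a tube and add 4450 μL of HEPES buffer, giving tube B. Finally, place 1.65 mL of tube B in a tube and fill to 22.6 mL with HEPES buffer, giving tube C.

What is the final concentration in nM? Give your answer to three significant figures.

Step 1: 0.22 mL + 3.1 mL = 3.32 mL total → factor 3.32/0.22 = 15.091
Step 2: 140 μL + 4450 μL = 4590 μL total → factor 4590/140 = 32.786
Step 3: 1.65 mL brought to 22.6 mL → factor 22.6/1.65 = 13.697
Overall dilution factor = 15.091 × 32.786 × 13.697 = 6776.8
Final = 7.50 μM / 6776.8 = 0.001107 μM = 1.11 nM

1.11 nM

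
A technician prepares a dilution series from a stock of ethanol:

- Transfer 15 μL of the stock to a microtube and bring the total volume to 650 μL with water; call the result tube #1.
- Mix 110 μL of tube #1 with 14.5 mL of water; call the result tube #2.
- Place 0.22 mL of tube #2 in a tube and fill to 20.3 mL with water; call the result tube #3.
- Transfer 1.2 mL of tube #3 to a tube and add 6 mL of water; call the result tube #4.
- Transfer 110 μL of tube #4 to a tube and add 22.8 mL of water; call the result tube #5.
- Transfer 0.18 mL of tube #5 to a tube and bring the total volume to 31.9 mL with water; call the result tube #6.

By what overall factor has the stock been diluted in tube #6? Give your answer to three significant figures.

Step 1: 15 μL brought to 650 μL → factor 650/15 = 43.333
Step 2: 110 μL + 14.5 mL = 14610 μL total → factor 14610/110 = 132.82
Step 3: 0.22 mL brought to 20.3 mL → factor 20.3/0.22 = 92.273
Step 4: 1.2 mL + 6 mL = 7.2 mL total → factor 7.2/1.2 = 6
Step 5: 110 μL + 22.8 mL = 22910 μL total → factor 22910/110 = 208.27
Step 6: 0.18 mL brought to 31.9 mL → factor 31.9/0.18 = 177.22
Overall dilution factor = 43.333 × 132.82 × 92.273 × 6 × 208.27 × 177.22 = 1.1761 × 10^11

1.18 × 10^11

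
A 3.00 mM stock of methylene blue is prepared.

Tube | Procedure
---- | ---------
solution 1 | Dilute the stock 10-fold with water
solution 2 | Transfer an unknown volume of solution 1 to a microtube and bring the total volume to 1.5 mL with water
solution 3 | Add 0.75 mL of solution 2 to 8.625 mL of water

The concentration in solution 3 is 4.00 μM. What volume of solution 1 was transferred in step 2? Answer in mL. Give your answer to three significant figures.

Step 1: 10-fold → factor 10
Step 2: v brought to 1.5 mL → factor = 1.5 mL/v
Step 3: 0.75 mL + 8.625 mL = 9.375 mL total → factor 9.375/0.75 = 12.5
Product of known-step factors = 125
Overall factor = 3.00 mM / (4.00 μM) = 750
Step-2 factor = 750 / 125 = 6
v = 1.5 mL / 6 = 0.250 mL

0.250 mL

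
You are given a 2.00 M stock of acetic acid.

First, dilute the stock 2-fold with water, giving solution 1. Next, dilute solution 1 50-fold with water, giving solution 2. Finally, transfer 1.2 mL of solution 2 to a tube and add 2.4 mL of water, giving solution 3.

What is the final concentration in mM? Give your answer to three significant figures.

6.67 mM

Step 1: 2-fold → factor 2
Step 2: 50-fold → factor 50
Step 3: 1.2 mL + 2.4 mL = 3.6 mL total → factor 3.6/1.2 = 3
Overall dilution factor = 2 × 50 × 3 = 300
Final = 2.00 M / 300 = 0.006667 M = 6.67 mM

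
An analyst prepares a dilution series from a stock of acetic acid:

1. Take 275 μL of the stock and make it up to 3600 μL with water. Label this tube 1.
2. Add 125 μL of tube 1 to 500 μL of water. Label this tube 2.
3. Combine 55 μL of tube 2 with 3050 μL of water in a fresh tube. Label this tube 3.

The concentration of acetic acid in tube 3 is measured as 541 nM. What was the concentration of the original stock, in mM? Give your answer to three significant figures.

Step 1: 275 μL brought to 3600 μL → factor 3600/275 = 13.091
Step 2: 125 μL + 500 μL = 625 μL total → factor 625/125 = 5
Step 3: 55 μL + 3050 μL = 3105 μL total → factor 3105/55 = 56.455
Overall dilution factor = 13.091 × 5 × 56.455 = 3695.2
Stock = 541 nM × 3695.2 = 1.999 × 10^6 nM = 2.00 mM

2.00 mM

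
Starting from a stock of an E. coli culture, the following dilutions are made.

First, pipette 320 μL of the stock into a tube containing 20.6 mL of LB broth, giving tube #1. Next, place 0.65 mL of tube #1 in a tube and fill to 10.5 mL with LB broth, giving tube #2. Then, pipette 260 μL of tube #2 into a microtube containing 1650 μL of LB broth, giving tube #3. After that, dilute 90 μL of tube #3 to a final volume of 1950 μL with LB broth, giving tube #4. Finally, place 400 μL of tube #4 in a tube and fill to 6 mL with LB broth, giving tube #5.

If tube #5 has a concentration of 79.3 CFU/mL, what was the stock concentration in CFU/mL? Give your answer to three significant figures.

Step 1: 320 μL + 20.6 mL = 20920 μL total → factor 20920/320 = 65.375
Step 2: 0.65 mL brought to 10.5 mL → factor 10.5/0.65 = 16.154
Step 3: 260 μL + 1650 μL = 1910 μL total → factor 1910/260 = 7.3462
Step 4: 90 μL brought to 1950 μL → factor 1950/90 = 21.667
Step 5: 400 μL brought to 6 mL → factor 6000/400 = 15
Overall dilution factor = 65.375 × 16.154 × 7.3462 × 21.667 × 15 = 2.5213 × 10^6
Stock = 79.3 CFU/mL × 2.5213 × 10^6 = 2.00 × 10^8 CFU/mL

2.00 × 10^8 CFU/mL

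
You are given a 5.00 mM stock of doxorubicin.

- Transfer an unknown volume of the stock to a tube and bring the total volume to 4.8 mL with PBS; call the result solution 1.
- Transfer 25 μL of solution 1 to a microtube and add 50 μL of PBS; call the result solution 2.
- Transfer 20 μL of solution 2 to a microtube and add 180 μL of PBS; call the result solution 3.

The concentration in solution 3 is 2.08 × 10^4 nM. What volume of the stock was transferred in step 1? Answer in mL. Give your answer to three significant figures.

0.599 mL

Step 1: v brought to 4.8 mL → factor = 4.8 mL/v
Step 2: 25 μL + 50 μL = 75 μL total → factor 75/25 = 3
Step 3: 20 μL + 180 μL = 200 μL total → factor 200/20 = 10
Product of known-step factors = 30
Overall factor = 5.00 mM / (2.08 × 10^4 nM) = 240.38
Step-1 factor = 240.38 / 30 = 8.0128
v = 4.8 mL / 8.0128 = 0.599 mL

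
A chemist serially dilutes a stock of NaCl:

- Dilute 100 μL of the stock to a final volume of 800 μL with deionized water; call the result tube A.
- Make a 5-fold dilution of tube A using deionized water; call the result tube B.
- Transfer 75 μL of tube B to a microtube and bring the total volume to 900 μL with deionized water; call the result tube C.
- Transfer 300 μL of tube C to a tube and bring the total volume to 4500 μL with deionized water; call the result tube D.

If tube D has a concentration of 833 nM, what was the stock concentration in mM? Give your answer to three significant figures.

Step 1: 100 μL brought to 800 μL → factor 800/100 = 8
Step 2: 5-fold → factor 5
Step 3: 75 μL brought to 900 μL → factor 900/75 = 12
Step 4: 300 μL brought to 4500 μL → factor 4500/300 = 15
Overall dilution factor = 8 × 5 × 12 × 15 = 7200
Stock = 833 nM × 7200 = 5.998 × 10^6 nM = 6.00 mM

6.00 mM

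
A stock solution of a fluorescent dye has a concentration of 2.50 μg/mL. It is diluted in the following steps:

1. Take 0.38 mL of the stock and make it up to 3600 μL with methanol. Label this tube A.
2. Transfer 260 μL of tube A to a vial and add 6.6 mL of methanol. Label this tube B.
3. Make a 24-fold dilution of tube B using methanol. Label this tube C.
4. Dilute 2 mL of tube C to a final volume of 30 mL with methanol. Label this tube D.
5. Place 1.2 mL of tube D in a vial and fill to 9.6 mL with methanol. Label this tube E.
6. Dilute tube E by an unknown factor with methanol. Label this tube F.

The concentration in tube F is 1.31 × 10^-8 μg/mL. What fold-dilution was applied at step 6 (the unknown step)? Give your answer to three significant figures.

Step 1: 0.38 mL brought to 3600 μL → factor 3.6/0.38 = 9.4737
Step 2: 260 μL + 6.6 mL = 6860 μL total → factor 6860/260 = 26.385
Step 3: 24-fold → factor 24
Step 4: 2 mL brought to 30 mL → factor 30/2 = 15
Step 5: 1.2 mL brought to 9.6 mL → factor 9.6/1.2 = 8
Step 6: unknown factor x
Product of known-step factors = 7.1988 × 10^5
Overall factor = 2.50 μg/mL / (1.31 × 10^-8 μg/mL) = 1.9084 × 10^8
x = 1.9084 × 10^8 / 7.1988 × 10^5 = 265

265-fold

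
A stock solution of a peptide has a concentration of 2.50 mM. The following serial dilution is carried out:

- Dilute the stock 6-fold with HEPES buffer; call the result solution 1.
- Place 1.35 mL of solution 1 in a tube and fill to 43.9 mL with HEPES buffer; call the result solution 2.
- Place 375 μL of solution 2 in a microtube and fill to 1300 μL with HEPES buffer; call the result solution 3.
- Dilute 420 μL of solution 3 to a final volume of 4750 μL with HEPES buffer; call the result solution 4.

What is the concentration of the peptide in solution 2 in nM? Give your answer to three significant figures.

1.28 × 10^4 nM

Step 1: 6-fold → factor 6
Step 2: 1.35 mL brought to 43.9 mL → factor 43.9/1.35 = 32.519
Dilution factor through solution 2 = 6 × 32.519 = 195.11
[solution 2] = 2.50 mM / 195.11 = 0.01281 mM = 1.28 × 10^4 nM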